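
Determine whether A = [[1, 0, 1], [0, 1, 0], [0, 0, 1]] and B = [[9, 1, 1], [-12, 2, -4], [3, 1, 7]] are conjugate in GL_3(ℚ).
No.

trace(A) = 3 but trace(B) = 18. The trace is a similarity invariant, so A and B are not similar.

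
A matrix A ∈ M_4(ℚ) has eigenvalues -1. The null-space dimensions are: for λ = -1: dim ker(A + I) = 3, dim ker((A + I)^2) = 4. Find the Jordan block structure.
Jordan blocks: (-1, 2), (-1, 1), (-1, 1)

λ = -1: successive nullity increments [3, 1] count blocks of size ≥ k; block sizes are [2, 1, 1].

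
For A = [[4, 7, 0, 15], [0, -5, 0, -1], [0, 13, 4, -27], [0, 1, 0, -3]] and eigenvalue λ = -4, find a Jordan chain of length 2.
v_1 = [[-1, 1, -1, 0]]^T, v_2 = [[-1, -1, 5, 1]]^T

We seek v_1 ∈ ker((A + 4I)^2) \ ker(A + 4I), then set v_{i+1} = (A + 4I) v_i.

One such chain is v_1 = [[-1, 1, -1, 0]]^T, v_2 = [[-1, -1, 5, 1]]^T. Check: (A + 4I) v_2 = [[0, 0, 0, 0]]^T = 0.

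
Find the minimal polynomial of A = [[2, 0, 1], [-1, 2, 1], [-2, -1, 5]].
m_A(x) = (x - 3)^3

The characteristic polynomial factors as (x - 3)^3. The minimal polynomial is ∏(x - λ)^{k_λ} where k_λ is the size of the largest Jordan block at λ.

For λ = 3: rank(A - 3I) = 2, and the largest Jordan block has size 3 (the smallest k with rank((A - 3I)^k) = rank((A - 3I)^(k+1))).

So m_A(x) = (x - 3)^3.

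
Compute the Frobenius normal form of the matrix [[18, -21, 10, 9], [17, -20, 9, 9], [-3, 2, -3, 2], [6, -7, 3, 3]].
R = [[0, 0, 0, -1], [1, 0, 0, -2], [0, 1, 0, -3], [0, 0, 1, -2]]

The invariant factors of A (the non-unit diagonal entries of the Smith normal form of xI - A over ℚ[x]) are (x^2 + x + 1)^2, each dividing the next. The characteristic polynomial is their product, (x^2 + x + 1)^2.

The rational canonical form is the block-diagonal matrix of companion matrices C(f_i):
R = [[0, 0, 0, -1], [1, 0, 0, -2], [0, 1, 0, -3], [0, 0, 1, -2]].

Note the characteristic polynomial does not split into linear factors over ℚ, so A has no Jordan form over ℚ; the rational canonical form exists over any field.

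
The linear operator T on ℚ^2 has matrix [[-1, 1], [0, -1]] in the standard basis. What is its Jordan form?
J = [[-1, 1], [0, -1]]

The characteristic polynomial is det(xI - A) = (x + 1)^2, so the eigenvalues are -1 (algebraic multiplicity 2).

For λ = -1: rank(A + I) = 1, rank((A + I)^2) = 0. The eigenspace has dimension 2 - 1 = 1, so there is 1 Jordan block; the rank sequence gives block sizes [2].

Assembling the blocks gives the Jordan form J above.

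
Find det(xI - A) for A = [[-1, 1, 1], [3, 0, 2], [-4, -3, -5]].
xI - A = [[x + 1, -1, -1], [-3, x, -2], [4, 3, x + 5]].

Expanding det(xI - A) along the first row:
det(xI - A) = + (x + 1)·det([[x, -2], [3, x + 5]]) - (-1)·det([[-3, -2], [4, x + 5]]) + (-1)·det([[-3, x], [4, 3]]).

Evaluating gives χ_A(x) = x^3 + 6x^2 + 12x + 8 = (x + 2)^3.

χ_A(x) = (x + 2)^3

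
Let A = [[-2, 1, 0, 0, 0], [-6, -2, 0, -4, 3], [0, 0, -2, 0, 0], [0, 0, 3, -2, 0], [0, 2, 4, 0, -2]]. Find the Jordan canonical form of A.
The characteristic polynomial is det(xI - A) = (x + 2)^5, so the eigenvalues are -2 (algebraic multiplicity 5).

For λ = -2: rank(A + 2I) = 3, rank((A + 2I)^2) = 1, rank((A + 2I)^3) = 0. The eigenspace has dimension 5 - 3 = 2, so there are 2 Jordan blocks; the rank sequence gives block sizes [3, 2].

Assembling the blocks gives the Jordan form J above.

J = [[-2, 1, 0, 0, 0], [0, -2, 1, 0, 0], [0, 0, -2, 0, 0], [0, 0, 0, -2, 1], [0, 0, 0, 0, -2]]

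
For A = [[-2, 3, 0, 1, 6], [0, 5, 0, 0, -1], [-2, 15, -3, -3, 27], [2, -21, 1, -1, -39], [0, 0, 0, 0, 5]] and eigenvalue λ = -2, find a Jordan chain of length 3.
v_1 = [[0, 0, 1, 0, 0]]^T, v_2 = [[0, 0, -1, 1, 0]]^T, v_3 = [[1, 0, -2, 0, 0]]^T

We seek v_1 ∈ ker((A + 2I)^3) \ ker((A + 2I)^2), then set v_{i+1} = (A + 2I) v_i.

One such chain is v_1 = [[0, 0, 1, 0, 0]]^T, v_2 = [[0, 0, -1, 1, 0]]^T, v_3 = [[1, 0, -2, 0, 0]]^T. Check: (A + 2I) v_3 = [[0, 0, 0, 0, 0]]^T = 0.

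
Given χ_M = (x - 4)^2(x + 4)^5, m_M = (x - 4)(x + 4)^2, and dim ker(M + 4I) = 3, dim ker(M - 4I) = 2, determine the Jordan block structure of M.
Jordan blocks: (-4, 2), (-4, 2), (-4, 1), (4, 1), (4, 1)

λ = -4: algebraic multiplicity 5 (exponent in χ_M), largest block size 2 (exponent in m_M), 3 blocks (geometric multiplicity). These force block sizes [2, 2, 1].
λ = 4: algebraic multiplicity 2 (exponent in χ_M), largest block size 1 (exponent in m_M), 2 blocks (geometric multiplicity). These force block sizes [1, 1].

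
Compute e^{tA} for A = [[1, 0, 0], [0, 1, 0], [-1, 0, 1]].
e^{tA} = [[e^{t}, 0, 0], [0, e^{t}, 0], [-t*e^{t}, 0, e^{t}]]

A has Jordan form J = [[1, 1, 0], [0, 1, 0], [0, 0, 1]] with A = PJP^{-1}, so e^{tA} = P e^{tJ} P^{-1}.

For a Jordan block J_k(λ), e^{tJ_k(λ)} = e^{λt} · (I + tN + t^2 N^2/2! + ... + t^{k-1} N^{k-1}/(k-1)!) where N is the nilpotent superdiagonal part.

Assembling the blocks and conjugating back gives the entries of e^{tA} as shown above.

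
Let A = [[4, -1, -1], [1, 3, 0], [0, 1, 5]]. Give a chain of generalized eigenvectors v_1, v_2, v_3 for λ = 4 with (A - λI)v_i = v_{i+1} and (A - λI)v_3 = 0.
We seek v_1 ∈ ker((A - 4I)^3) \ ker((A - 4I)^2), then set v_{i+1} = (A - 4I) v_i.

One such chain is v_1 = [[3, 2, -2]]^T, v_2 = [[0, 1, 0]]^T, v_3 = [[-1, -1, 1]]^T. Check: (A - 4I) v_3 = [[0, 0, 0]]^T = 0.

v_1 = [[3, 2, -2]]^T, v_2 = [[0, 1, 0]]^T, v_3 = [[-1, -1, 1]]^T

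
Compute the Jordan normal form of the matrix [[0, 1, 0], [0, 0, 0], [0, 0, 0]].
The characteristic polynomial is det(xI - A) = x^3, so the eigenvalues are 0 (algebraic multiplicity 3).

For λ = 0: rank(A) = 1, rank(A^2) = 0. The eigenspace has dimension 3 - 1 = 2, so there are 2 Jordan blocks; the rank sequence gives block sizes [2, 1].

Assembling the blocks gives the Jordan form J above.

J = [[0, 1, 0], [0, 0, 0], [0, 0, 0]]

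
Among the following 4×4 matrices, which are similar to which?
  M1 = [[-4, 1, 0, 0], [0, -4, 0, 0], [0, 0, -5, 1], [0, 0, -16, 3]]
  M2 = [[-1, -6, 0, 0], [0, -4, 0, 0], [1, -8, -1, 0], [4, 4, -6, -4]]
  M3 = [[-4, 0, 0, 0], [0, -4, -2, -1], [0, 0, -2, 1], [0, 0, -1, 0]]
2 classes: {M1}, {M2, M3}

Characteristic polynomials: χ_{M1} = (x + 1)^2(x + 4)^2, χ_{M2} = (x + 1)^2(x + 4)^2, χ_{M3} = (x + 1)^2(x + 4)^2.

{M1}: invariant factors (x + 1)^2(x + 4)^2.

{M2, M3}: invariant factors x + 4, (x + 1)^2(x + 4).

Matrices are similar if and only if their invariant-factor lists agree; the partition into similarity classes is {M1}, {M2, M3}.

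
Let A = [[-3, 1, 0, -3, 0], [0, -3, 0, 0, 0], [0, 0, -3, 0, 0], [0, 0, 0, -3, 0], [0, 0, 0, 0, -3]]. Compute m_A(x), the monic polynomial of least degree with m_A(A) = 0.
The characteristic polynomial factors as (x + 3)^5. The minimal polynomial is ∏(x - λ)^{k_λ} where k_λ is the size of the largest Jordan block at λ.

For λ = -3: rank(A + 3I) = 1, and the largest Jordan block has size 2 (the smallest k with rank((A + 3I)^k) = rank((A + 3I)^(k+1))).

So m_A(x) = (x + 3)^2.

m_A(x) = (x + 3)^2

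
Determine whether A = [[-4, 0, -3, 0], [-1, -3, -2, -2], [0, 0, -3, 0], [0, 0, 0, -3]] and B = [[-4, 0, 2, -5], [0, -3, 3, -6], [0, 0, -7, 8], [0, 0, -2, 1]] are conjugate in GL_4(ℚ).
Two matrices over a field are similar if and only if they have the same invariant factors.

Both A and B have characteristic polynomial (x + 3)^3(x + 4) and minimal polynomial (x + 3)^2(x + 4). Computing further, both have invariant factors x + 3, (x + 3)^2(x + 4). Hence A and B are similar.

Yes.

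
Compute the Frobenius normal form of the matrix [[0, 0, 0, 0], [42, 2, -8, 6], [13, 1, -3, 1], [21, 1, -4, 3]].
R = [[0, 0, 0, 0], [0, 0, 0, 0], [0, 1, 0, 3], [0, 0, 1, 2]]

The invariant factors of A (the non-unit diagonal entries of the Smith normal form of xI - A over ℚ[x]) are x, x(x - 3)(x + 1), each dividing the next. The characteristic polynomial is their product, x^2(x - 3)(x + 1).

The rational canonical form is the block-diagonal matrix of companion matrices C(f_i):
R = [[0, 0, 0, 0], [0, 0, 0, 0], [0, 1, 0, 3], [0, 0, 1, 2]].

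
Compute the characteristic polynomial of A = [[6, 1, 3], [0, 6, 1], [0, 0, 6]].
xI - A = [[x - 6, -1, -3], [0, x - 6, -1], [0, 0, x - 6]].

Expanding det(xI - A) along the first row:
det(xI - A) = + (x - 6)·det([[x - 6, -1], [0, x - 6]]) - (-1)·det([[0, -1], [0, x - 6]]) + (-3)·det([[0, x - 6], [0, 0]]).

Evaluating gives χ_A(x) = x^3 - 18x^2 + 108x - 216 = (x - 6)^3.

χ_A(x) = (x - 6)^3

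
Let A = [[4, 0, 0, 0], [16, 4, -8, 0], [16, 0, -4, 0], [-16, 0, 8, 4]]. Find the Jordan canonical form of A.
J = [[-4, 0, 0, 0], [0, 4, 0, 0], [0, 0, 4, 0], [0, 0, 0, 4]]

The characteristic polynomial is det(xI - A) = (x - 4)^3(x + 4), so the eigenvalues are -4 (algebraic multiplicity 1), 4 (algebraic multiplicity 3).

For λ = -4: algebraic multiplicity 1 gives one 1×1 block.

For λ = 4: rank(A - 4I) = 1. The eigenspace has dimension 4 - 1 = 3, so there are 3 Jordan blocks; the rank sequence gives block sizes [1, 1, 1].

Assembling the blocks gives the Jordan form J above.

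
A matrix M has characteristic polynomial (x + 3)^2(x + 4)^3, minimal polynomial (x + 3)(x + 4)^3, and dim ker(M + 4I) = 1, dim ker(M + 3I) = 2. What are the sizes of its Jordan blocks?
λ = -4: algebraic multiplicity 3 (exponent in χ_M), largest block size 3 (exponent in m_M), 1 block (geometric multiplicity). This forces block sizes [3].
λ = -3: algebraic multiplicity 2 (exponent in χ_M), largest block size 1 (exponent in m_M), 2 blocks (geometric multiplicity). These force block sizes [1, 1].

Jordan blocks: (-4, 3), (-3, 1), (-3, 1)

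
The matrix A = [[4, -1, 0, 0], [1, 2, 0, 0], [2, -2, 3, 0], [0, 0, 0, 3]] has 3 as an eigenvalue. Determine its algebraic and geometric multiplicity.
algebraic multiplicity 4, geometric multiplicity 3

The characteristic polynomial is (x - 3)^4, so the factor x - 3 appears with exponent 4: the algebraic multiplicity is 4.

rank(A - 3I) = 1, so the eigenspace has dimension 4 - 1 = 3: the geometric multiplicity is 3.

Since 3 < 4, A is not diagonalizable.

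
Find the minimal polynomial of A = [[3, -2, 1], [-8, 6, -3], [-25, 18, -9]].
The characteristic polynomial factors as x^3. The minimal polynomial is ∏(x - λ)^{k_λ} where k_λ is the size of the largest Jordan block at λ.

For λ = 0: rank(A) = 2, and the largest Jordan block has size 3 (the smallest k with rank(A^k) = rank(A^(k+1))).

So m_A(x) = x^3.

m_A(x) = x^3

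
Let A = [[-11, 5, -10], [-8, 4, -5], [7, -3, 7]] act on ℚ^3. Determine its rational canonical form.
R = [[0, 0, 2], [1, 0, -2], [0, 1, 0]]

The invariant factors of A (the non-unit diagonal entries of the Smith normal form of xI - A over ℚ[x]) are x^3 + 2x - 2, each dividing the next. The characteristic polynomial is their product, x^3 + 2x - 2.

The rational canonical form is the block-diagonal matrix of companion matrices C(f_i):
R = [[0, 0, 2], [1, 0, -2], [0, 1, 0]].

Note the characteristic polynomial does not split into linear factors over ℚ, so A has no Jordan form over ℚ; the rational canonical form exists over any field.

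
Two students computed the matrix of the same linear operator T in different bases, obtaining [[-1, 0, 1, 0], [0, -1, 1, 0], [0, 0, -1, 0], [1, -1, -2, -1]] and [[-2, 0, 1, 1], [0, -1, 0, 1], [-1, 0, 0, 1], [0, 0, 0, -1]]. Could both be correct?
Two matrices over a field are similar if and only if they have the same invariant factors.

Both A and B have characteristic polynomial (x + 1)^4 and minimal polynomial (x + 1)^2. Computing further, both have invariant factors (x + 1)^2, (x + 1)^2. Hence A and B are similar.

Yes.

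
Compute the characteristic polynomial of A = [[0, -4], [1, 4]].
xI - A = [[x, 4], [-1, x - 4]].

Expanding det(xI - A) along the first row:
det(xI - A) = + (x)·det([[x - 4]]) - (4)·det([[-1]]).

Evaluating gives χ_A(x) = x^2 - 4x + 4 = (x - 2)^2.

χ_A(x) = (x - 2)^2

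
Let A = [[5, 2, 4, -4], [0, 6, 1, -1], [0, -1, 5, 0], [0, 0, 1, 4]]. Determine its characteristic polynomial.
χ_A(x) = (x - 5)^4

xI - A = [[x - 5, -2, -4, 4], [0, x - 6, -1, 1], [0, 1, x - 5, 0], [0, 0, -1, x - 4]].

Expanding det(xI - A) along the first row:
det(xI - A) = + (x - 5)·det([[x - 6, -1, 1], [1, x - 5, 0], [0, -1, x - 4]]) - (-2)·det([[0, -1, 1], [0, x - 5, 0], [0, -1, x - 4]]) + (-4)·det([[0, x - 6, 1], [0, 1, 0], [0, 0, x - 4]]) - (4)·det([[0, x - 6, -1], [0, 1, x - 5], [0, 0, -1]]).

Evaluating gives χ_A(x) = x^4 - 20x^3 + 150x^2 - 500x + 625 = (x - 5)^4.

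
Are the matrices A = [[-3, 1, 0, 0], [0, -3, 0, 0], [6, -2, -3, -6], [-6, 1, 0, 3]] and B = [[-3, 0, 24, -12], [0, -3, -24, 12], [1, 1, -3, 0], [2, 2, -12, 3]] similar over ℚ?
Two matrices over a field are similar if and only if they have the same invariant factors.

Both A and B have characteristic polynomial (x - 3)(x + 3)^3 and minimal polynomial (x - 3)(x + 3)^2. Computing further, both have invariant factors x + 3, (x - 3)(x + 3)^2. Hence A and B are similar.

Yes.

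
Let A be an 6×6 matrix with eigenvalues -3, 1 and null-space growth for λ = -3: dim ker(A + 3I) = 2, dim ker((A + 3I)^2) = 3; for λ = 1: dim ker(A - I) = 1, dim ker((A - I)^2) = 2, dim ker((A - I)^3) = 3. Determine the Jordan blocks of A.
Jordan blocks: (-3, 2), (-3, 1), (1, 3)

λ = -3: successive nullity increments [2, 1] count blocks of size ≥ k; block sizes are [2, 1].
λ = 1: successive nullity increments [1, 1, 1] count blocks of size ≥ k; block sizes are [3].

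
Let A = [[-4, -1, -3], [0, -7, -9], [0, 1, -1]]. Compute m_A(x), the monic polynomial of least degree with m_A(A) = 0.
The characteristic polynomial factors as (x + 4)^3. The minimal polynomial is ∏(x - λ)^{k_λ} where k_λ is the size of the largest Jordan block at λ.

For λ = -4: rank(A + 4I) = 1, and the largest Jordan block has size 2 (the smallest k with rank((A + 4I)^k) = rank((A + 4I)^(k+1))).

So m_A(x) = (x + 4)^2.

m_A(x) = (x + 4)^2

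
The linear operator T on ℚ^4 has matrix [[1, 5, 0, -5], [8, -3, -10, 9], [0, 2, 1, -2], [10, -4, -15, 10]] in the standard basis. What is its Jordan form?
The characteristic polynomial is det(xI - A) = (x - 6)(x - 1)^3, so the eigenvalues are 1 (algebraic multiplicity 3), 6 (algebraic multiplicity 1).

For λ = 1: rank(A - I) = 3, rank((A - I)^2) = 2, rank((A - I)^3) = 1. The eigenspace has dimension 4 - 3 = 1, so there is 1 Jordan block; the rank sequence gives block sizes [3].

For λ = 6: algebraic multiplicity 1 gives one 1×1 block.

Assembling the blocks gives the Jordan form J above.

J = [[1, 1, 0, 0], [0, 1, 1, 0], [0, 0, 1, 0], [0, 0, 0, 6]]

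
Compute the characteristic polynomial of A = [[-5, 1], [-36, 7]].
xI - A = [[x + 5, -1], [36, x - 7]].

Expanding det(xI - A) along the first row:
det(xI - A) = + (x + 5)·det([[x - 7]]) - (-1)·det([[36]]).

Evaluating gives χ_A(x) = x^2 - 2x + 1 = (x - 1)^2.

χ_A(x) = (x - 1)^2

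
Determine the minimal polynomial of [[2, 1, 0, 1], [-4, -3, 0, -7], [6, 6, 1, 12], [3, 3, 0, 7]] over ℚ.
The characteristic polynomial factors as (x - 4)(x - 1)^3. The minimal polynomial is ∏(x - λ)^{k_λ} where k_λ is the size of the largest Jordan block at λ.

For λ = 1: rank(A - I) = 2, and the largest Jordan block has size 2 (the smallest k with rank((A - I)^k) = rank((A - I)^(k+1))).
For λ = 4: rank(A - 4I) = 3, and the largest Jordan block has size 1 (the smallest k with rank((A - 4I)^k) = rank((A - 4I)^(k+1))).

So m_A(x) = (x - 4)(x - 1)^2.

m_A(x) = (x - 4)(x - 1)^2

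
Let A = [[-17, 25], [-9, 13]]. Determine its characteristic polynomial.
xI - A = [[x + 17, -25], [9, x - 13]].

Expanding det(xI - A) along the first row:
det(xI - A) = + (x + 17)·det([[x - 13]]) - (-25)·det([[9]]).

Evaluating gives χ_A(x) = x^2 + 4x + 4 = (x + 2)^2.

χ_A(x) = (x + 2)^2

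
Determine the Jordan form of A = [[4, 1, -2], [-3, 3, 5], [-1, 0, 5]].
The characteristic polynomial is det(xI - A) = (x - 4)^3, so the eigenvalues are 4 (algebraic multiplicity 3).

For λ = 4: rank(A - 4I) = 2, rank((A - 4I)^2) = 1, rank((A - 4I)^3) = 0. The eigenspace has dimension 3 - 2 = 1, so there is 1 Jordan block; the rank sequence gives block sizes [3].

Assembling the blocks gives the Jordan form J above.

J = [[4, 1, 0], [0, 4, 1], [0, 0, 4]]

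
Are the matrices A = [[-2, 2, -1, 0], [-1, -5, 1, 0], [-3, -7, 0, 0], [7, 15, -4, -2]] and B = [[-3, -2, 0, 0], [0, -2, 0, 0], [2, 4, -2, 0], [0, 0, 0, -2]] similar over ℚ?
Both have characteristic polynomial (x + 2)^3(x + 3), but the minimal polynomial of A is (x + 2)^2(x + 3) while the minimal polynomial of B is (x + 2)(x + 3). The minimal polynomial is a similarity invariant, so A and B are not similar.

No.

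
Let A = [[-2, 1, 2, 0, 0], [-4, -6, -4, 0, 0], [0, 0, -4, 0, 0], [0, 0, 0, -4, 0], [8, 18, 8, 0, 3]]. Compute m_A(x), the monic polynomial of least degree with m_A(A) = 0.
m_A(x) = (x - 3)(x + 4)^2

The characteristic polynomial factors as (x - 3)(x + 4)^4. The minimal polynomial is ∏(x - λ)^{k_λ} where k_λ is the size of the largest Jordan block at λ.

For λ = -4: rank(A + 4I) = 2, and the largest Jordan block has size 2 (the smallest k with rank((A + 4I)^k) = rank((A + 4I)^(k+1))).
For λ = 3: rank(A - 3I) = 4, and the largest Jordan block has size 1 (the smallest k with rank((A - 3I)^k) = rank((A - 3I)^(k+1))).

So m_A(x) = (x - 3)(x + 4)^2.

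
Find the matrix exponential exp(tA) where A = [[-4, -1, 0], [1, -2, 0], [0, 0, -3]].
e^{tA} = [[(1 - t)*e^{-3*t}, -t*e^{-3*t}, 0], [t*e^{-3*t}, (t + 1)*e^{-3*t}, 0], [0, 0, e^{-3*t}]]

A has Jordan form J = [[-3, 1, 0], [0, -3, 0], [0, 0, -3]] with A = PJP^{-1}, so e^{tA} = P e^{tJ} P^{-1}.

For a Jordan block J_k(λ), e^{tJ_k(λ)} = e^{λt} · (I + tN + t^2 N^2/2! + ... + t^{k-1} N^{k-1}/(k-1)!) where N is the nilpotent superdiagonal part.

Assembling the blocks and conjugating back gives the entries of e^{tA} as shown above.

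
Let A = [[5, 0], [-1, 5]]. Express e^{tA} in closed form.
e^{tA} = [[e^{5*t}, 0], [-t*e^{5*t}, e^{5*t}]]

A has Jordan form J = [[5, 1], [0, 5]] with A = PJP^{-1}, so e^{tA} = P e^{tJ} P^{-1}.

For a Jordan block J_k(λ), e^{tJ_k(λ)} = e^{λt} · (I + tN + t^2 N^2/2! + ... + t^{k-1} N^{k-1}/(k-1)!) where N is the nilpotent superdiagonal part.

Assembling the blocks and conjugating back gives the entries of e^{tA} as shown above.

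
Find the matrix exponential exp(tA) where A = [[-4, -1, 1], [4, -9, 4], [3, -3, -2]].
A has Jordan form J = [[-5, 1, 0], [0, -5, 0], [0, 0, -5]] with A = PJP^{-1}, so e^{tA} = P e^{tJ} P^{-1}.

For a Jordan block J_k(λ), e^{tJ_k(λ)} = e^{λt} · (I + tN + t^2 N^2/2! + ... + t^{k-1} N^{k-1}/(k-1)!) where N is the nilpotent superdiagonal part.

Assembling the blocks and conjugating back gives the entries of e^{tA} as shown above.

e^{tA} = [[(t + 1)*e^{-5*t}, -t*e^{-5*t}, t*e^{-5*t}], [4*t*e^{-5*t}, (1 - 4*t)*e^{-5*t}, 4*t*e^{-5*t}], [3*t*e^{-5*t}, -3*t*e^{-5*t}, (3*t + 1)*e^{-5*t}]]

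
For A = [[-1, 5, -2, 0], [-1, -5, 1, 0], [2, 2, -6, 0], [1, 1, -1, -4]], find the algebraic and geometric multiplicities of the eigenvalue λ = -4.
The characteristic polynomial is (x + 4)^4, so the factor x + 4 appears with exponent 4: the algebraic multiplicity is 4.

rank(A + 4I) = 2, so the eigenspace has dimension 4 - 2 = 2: the geometric multiplicity is 2.

Since 2 < 4, A is not diagonalizable.

algebraic multiplicity 4, geometric multiplicity 2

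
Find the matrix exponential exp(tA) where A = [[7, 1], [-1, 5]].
e^{tA} = [[(t + 1)*e^{6*t}, t*e^{6*t}], [-t*e^{6*t}, (1 - t)*e^{6*t}]]

A has Jordan form J = [[6, 1], [0, 6]] with A = PJP^{-1}, so e^{tA} = P e^{tJ} P^{-1}.

For a Jordan block J_k(λ), e^{tJ_k(λ)} = e^{λt} · (I + tN + t^2 N^2/2! + ... + t^{k-1} N^{k-1}/(k-1)!) where N is the nilpotent superdiagonal part.

Assembling the blocks and conjugating back gives the entries of e^{tA} as shown above.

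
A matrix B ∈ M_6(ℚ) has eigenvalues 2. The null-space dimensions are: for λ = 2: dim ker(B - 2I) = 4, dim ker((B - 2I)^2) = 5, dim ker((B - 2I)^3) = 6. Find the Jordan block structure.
λ = 2: successive nullity increments [4, 1, 1] count blocks of size ≥ k; block sizes are [3, 1, 1, 1].

Jordan blocks: (2, 3), (2, 1), (2, 1), (2, 1)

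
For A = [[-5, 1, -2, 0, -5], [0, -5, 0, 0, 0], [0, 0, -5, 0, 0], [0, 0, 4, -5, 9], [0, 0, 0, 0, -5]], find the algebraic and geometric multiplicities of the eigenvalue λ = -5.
The characteristic polynomial is (x + 5)^5, so the factor x + 5 appears with exponent 5: the algebraic multiplicity is 5.

rank(A + 5I) = 2, so the eigenspace has dimension 5 - 2 = 3: the geometric multiplicity is 3.

Since 3 < 5, A is not diagonalizable.

algebraic multiplicity 5, geometric multiplicity 3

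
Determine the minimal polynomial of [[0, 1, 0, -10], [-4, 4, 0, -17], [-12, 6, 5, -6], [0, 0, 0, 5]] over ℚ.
m_A(x) = (x - 5)(x - 2)^2

The characteristic polynomial factors as (x - 5)^2(x - 2)^2. The minimal polynomial is ∏(x - λ)^{k_λ} where k_λ is the size of the largest Jordan block at λ.

For λ = 2: rank(A - 2I) = 3, and the largest Jordan block has size 2 (the smallest k with rank((A - 2I)^k) = rank((A - 2I)^(k+1))).
For λ = 5: rank(A - 5I) = 2, and the largest Jordan block has size 1 (the smallest k with rank((A - 5I)^k) = rank((A - 5I)^(k+1))).

So m_A(x) = (x - 5)(x - 2)^2.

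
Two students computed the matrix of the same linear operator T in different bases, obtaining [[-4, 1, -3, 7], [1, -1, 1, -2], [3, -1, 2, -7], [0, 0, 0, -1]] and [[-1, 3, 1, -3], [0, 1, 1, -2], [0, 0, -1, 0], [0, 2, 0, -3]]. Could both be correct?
Yes.

Two matrices over a field are similar if and only if they have the same invariant factors.

Both A and B have characteristic polynomial (x + 1)^4 and minimal polynomial (x + 1)^3. Computing further, both have invariant factors x + 1, (x + 1)^3. Hence A and B are similar.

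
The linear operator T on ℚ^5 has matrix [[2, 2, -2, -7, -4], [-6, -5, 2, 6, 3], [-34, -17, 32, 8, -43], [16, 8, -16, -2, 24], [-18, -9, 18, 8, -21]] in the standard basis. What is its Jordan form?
The characteristic polynomial is det(xI - A) = (x - 6)^2(x + 2)^3, so the eigenvalues are -2 (algebraic multiplicity 3), 6 (algebraic multiplicity 2).

For λ = -2: rank(A + 2I) = 3, rank((A + 2I)^2) = 2. The eigenspace has dimension 5 - 3 = 2, so there are 2 Jordan blocks; the rank sequence gives block sizes [2, 1].

For λ = 6: rank(A - 6I) = 4, rank((A - 6I)^2) = 3. The eigenspace has dimension 5 - 4 = 1, so there is 1 Jordan block; the rank sequence gives block sizes [2].

Assembling the blocks gives the Jordan form J above.

J = [[-2, 1, 0, 0, 0], [0, -2, 0, 0, 0], [0, 0, -2, 0, 0], [0, 0, 0, 6, 1], [0, 0, 0, 0, 6]]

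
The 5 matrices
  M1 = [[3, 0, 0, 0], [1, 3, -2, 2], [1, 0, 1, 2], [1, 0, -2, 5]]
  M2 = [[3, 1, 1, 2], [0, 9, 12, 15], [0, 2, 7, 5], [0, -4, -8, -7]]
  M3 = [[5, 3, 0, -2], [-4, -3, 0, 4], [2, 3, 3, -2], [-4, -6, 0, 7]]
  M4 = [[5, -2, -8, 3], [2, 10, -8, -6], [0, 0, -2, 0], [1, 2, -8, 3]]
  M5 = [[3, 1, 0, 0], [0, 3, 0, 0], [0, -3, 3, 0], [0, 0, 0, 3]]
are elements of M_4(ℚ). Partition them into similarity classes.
Characteristic polynomials: χ_{M1} = (x - 3)^4, χ_{M2} = (x - 3)^4, χ_{M3} = (x - 3)^4, χ_{M4} = (x - 6)^3(x + 2), χ_{M5} = (x - 3)^4.

{M1, M3, M5}: invariant factors x - 3, x - 3, (x - 3)^2.

{M2}: invariant factors (x - 3)^2, (x - 3)^2.

{M4}: invariant factors x - 6, (x - 6)^2(x + 2).

Matrices are similar if and only if their invariant-factor lists agree; the partition into similarity classes is {M1, M3, M5}, {M2}, {M4}.

3 classes: {M1, M3, M5}, {M2}, {M4}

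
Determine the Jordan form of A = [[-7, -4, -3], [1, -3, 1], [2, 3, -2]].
J = [[-4, 1, 0], [0, -4, 1], [0, 0, -4]]

The characteristic polynomial is det(xI - A) = (x + 4)^3, so the eigenvalues are -4 (algebraic multiplicity 3).

For λ = -4: rank(A + 4I) = 2, rank((A + 4I)^2) = 1, rank((A + 4I)^3) = 0. The eigenspace has dimension 3 - 2 = 1, so there is 1 Jordan block; the rank sequence gives block sizes [3].

Assembling the blocks gives the Jordan form J above.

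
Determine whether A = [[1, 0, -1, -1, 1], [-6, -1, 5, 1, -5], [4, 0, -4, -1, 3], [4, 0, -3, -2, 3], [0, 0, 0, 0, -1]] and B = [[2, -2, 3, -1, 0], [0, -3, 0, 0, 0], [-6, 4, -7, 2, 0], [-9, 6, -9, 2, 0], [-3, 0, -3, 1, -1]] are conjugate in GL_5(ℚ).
Two matrices over a field are similar if and only if they have the same invariant factors.

Both A and B have characteristic polynomial (x + 1)^4(x + 3) and minimal polynomial (x + 1)^2(x + 3). Computing further, both have invariant factors x + 1, x + 1, (x + 1)^2(x + 3). Hence A and B are similar.

Yes.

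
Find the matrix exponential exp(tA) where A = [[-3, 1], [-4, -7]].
e^{tA} = [[(2*t + 1)*e^{-5*t}, t*e^{-5*t}], [-4*t*e^{-5*t}, (1 - 2*t)*e^{-5*t}]]

A has Jordan form J = [[-5, 1], [0, -5]] with A = PJP^{-1}, so e^{tA} = P e^{tJ} P^{-1}.

For a Jordan block J_k(λ), e^{tJ_k(λ)} = e^{λt} · (I + tN + t^2 N^2/2! + ... + t^{k-1} N^{k-1}/(k-1)!) where N is the nilpotent superdiagonal part.

Assembling the blocks and conjugating back gives the entries of e^{tA} as shown above.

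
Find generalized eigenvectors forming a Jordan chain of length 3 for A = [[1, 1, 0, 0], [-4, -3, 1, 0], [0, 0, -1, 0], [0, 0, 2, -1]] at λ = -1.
v_1 = [[-2, 4, 1, 0]]^T, v_2 = [[0, 1, 0, 2]]^T, v_3 = [[1, -2, 0, 0]]^T

We seek v_1 ∈ ker((A + I)^3) \ ker((A + I)^2), then set v_{i+1} = (A + I) v_i.

One such chain is v_1 = [[-2, 4, 1, 0]]^T, v_2 = [[0, 1, 0, 2]]^T, v_3 = [[1, -2, 0, 0]]^T. Check: (A + I) v_3 = [[0, 0, 0, 0]]^T = 0.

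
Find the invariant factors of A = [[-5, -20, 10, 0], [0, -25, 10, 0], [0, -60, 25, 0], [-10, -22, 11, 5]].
The Jordan structure of A has elementary divisors (x + 5), (x + 5), (x - 5)^2. Arranging the block sizes at each eigenvalue in decreasing order and taking row products gives the invariant factors.

Invariant factors (smallest first, each dividing the next): x + 5, (x - 5)^2(x + 5).

Check: the last factor (x - 5)^2(x + 5) is the minimal polynomial, and the product (x - 5)^2(x + 5)^2 is the characteristic polynomial.

x + 5, (x - 5)^2(x + 5)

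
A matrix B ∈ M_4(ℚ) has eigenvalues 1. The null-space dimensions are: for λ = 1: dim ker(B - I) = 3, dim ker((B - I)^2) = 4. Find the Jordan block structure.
Jordan blocks: (1, 2), (1, 1), (1, 1)

λ = 1: successive nullity increments [3, 1] count blocks of size ≥ k; block sizes are [2, 1, 1].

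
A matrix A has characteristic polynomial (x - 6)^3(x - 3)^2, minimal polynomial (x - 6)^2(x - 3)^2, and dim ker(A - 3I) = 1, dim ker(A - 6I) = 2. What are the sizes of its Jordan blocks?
λ = 3: algebraic multiplicity 2 (exponent in χ_A), largest block size 2 (exponent in m_A), 1 block (geometric multiplicity). This forces block sizes [2].
λ = 6: algebraic multiplicity 3 (exponent in χ_A), largest block size 2 (exponent in m_A), 2 blocks (geometric multiplicity). These force block sizes [2, 1].

Jordan blocks: (3, 2), (6, 2), (6, 1)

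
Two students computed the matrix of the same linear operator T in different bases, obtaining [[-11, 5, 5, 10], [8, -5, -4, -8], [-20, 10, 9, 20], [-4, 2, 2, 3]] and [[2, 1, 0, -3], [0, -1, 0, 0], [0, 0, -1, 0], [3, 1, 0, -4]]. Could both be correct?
Yes.

Two matrices over a field are similar if and only if they have the same invariant factors.

Both A and B have characteristic polynomial (x + 1)^4 and minimal polynomial (x + 1)^2. Computing further, both have invariant factors x + 1, x + 1, (x + 1)^2. Hence A and B are similar.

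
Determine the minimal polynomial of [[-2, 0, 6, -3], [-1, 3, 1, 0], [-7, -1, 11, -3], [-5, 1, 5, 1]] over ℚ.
m_A(x) = (x - 4)^2(x - 1)

The characteristic polynomial factors as (x - 4)^3(x - 1). The minimal polynomial is ∏(x - λ)^{k_λ} where k_λ is the size of the largest Jordan block at λ.

For λ = 1: rank(A - I) = 3, and the largest Jordan block has size 1 (the smallest k with rank((A - I)^k) = rank((A - I)^(k+1))).
For λ = 4: rank(A - 4I) = 2, and the largest Jordan block has size 2 (the smallest k with rank((A - 4I)^k) = rank((A - 4I)^(k+1))).

So m_A(x) = (x - 4)^2(x - 1).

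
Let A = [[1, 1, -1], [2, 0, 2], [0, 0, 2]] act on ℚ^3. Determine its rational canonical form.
The invariant factors of A (the non-unit diagonal entries of the Smith normal form of xI - A over ℚ[x]) are x - 2, (x - 2)(x + 1), each dividing the next. The characteristic polynomial is their product, (x - 2)^2(x + 1).

The rational canonical form is the block-diagonal matrix of companion matrices C(f_i):
R = [[2, 0, 0], [0, 0, 2], [0, 1, 1]].

R = [[2, 0, 0], [0, 0, 2], [0, 1, 1]]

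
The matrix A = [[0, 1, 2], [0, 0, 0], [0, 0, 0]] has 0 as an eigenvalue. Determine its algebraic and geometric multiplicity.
The characteristic polynomial is x^3, so the factor x appears with exponent 3: the algebraic multiplicity is 3.

rank(A) = 1, so the eigenspace has dimension 3 - 1 = 2: the geometric multiplicity is 2.

Since 2 < 3, A is not diagonalizable.

algebraic multiplicity 3, geometric multiplicity 2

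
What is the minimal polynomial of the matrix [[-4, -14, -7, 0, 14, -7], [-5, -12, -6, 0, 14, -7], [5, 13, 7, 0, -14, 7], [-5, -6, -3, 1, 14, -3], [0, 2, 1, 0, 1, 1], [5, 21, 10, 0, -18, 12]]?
The characteristic polynomial factors as (x - 3)^2(x - 1)^3(x + 4). The minimal polynomial is ∏(x - λ)^{k_λ} where k_λ is the size of the largest Jordan block at λ.

For λ = -4: rank(A + 4I) = 5, and the largest Jordan block has size 1 (the smallest k with rank((A + 4I)^k) = rank((A + 4I)^(k+1))).
For λ = 1: rank(A - I) = 4, and the largest Jordan block has size 2 (the smallest k with rank((A - I)^k) = rank((A - I)^(k+1))).
For λ = 3: rank(A - 3I) = 5, and the largest Jordan block has size 2 (the smallest k with rank((A - 3I)^k) = rank((A - 3I)^(k+1))).

So m_A(x) = (x - 3)^2(x - 1)^2(x + 4).

m_A(x) = (x - 3)^2(x - 1)^2(x + 4)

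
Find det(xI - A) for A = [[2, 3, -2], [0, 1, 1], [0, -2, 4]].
xI - A = [[x - 2, -3, 2], [0, x - 1, -1], [0, 2, x - 4]].

Expanding det(xI - A) along the first row:
det(xI - A) = + (x - 2)·det([[x - 1, -1], [2, x - 4]]) - (-3)·det([[0, -1], [0, x - 4]]) + (2)·det([[0, x - 1], [0, 2]]).

Evaluating gives χ_A(x) = x^3 - 7x^2 + 16x - 12 = (x - 3)(x - 2)^2.

χ_A(x) = (x - 3)(x - 2)^2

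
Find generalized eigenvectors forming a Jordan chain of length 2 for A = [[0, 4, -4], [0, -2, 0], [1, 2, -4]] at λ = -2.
We seek v_1 ∈ ker((A + 2I)^2) \ ker(A + 2I), then set v_{i+1} = (A + 2I) v_i.

One such chain is v_1 = [[-3, 1, -1]]^T, v_2 = [[2, 0, 1]]^T. Check: (A + 2I) v_2 = [[0, 0, 0]]^T = 0.

v_1 = [[-3, 1, -1]]^T, v_2 = [[2, 0, 1]]^T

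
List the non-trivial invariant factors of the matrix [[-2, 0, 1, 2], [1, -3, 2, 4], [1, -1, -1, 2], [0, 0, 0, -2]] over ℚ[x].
x + 2, (x + 2)^3

The Jordan structure of A has elementary divisors (x + 2)^3, (x + 2). Arranging the block sizes at each eigenvalue in decreasing order and taking row products gives the invariant factors.

Invariant factors (smallest first, each dividing the next): x + 2, (x + 2)^3.

Check: the last factor (x + 2)^3 is the minimal polynomial, and the product (x + 2)^4 is the characteristic polynomial.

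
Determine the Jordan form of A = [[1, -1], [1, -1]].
The characteristic polynomial is det(xI - A) = x^2, so the eigenvalues are 0 (algebraic multiplicity 2).

For λ = 0: rank(A) = 1, rank(A^2) = 0. The eigenspace has dimension 2 - 1 = 1, so there is 1 Jordan block; the rank sequence gives block sizes [2].

Assembling the blocks gives the Jordan form J above.

J = [[0, 1], [0, 0]]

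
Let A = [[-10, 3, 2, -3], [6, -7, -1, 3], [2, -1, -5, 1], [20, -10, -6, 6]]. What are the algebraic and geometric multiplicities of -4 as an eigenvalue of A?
The characteristic polynomial is (x + 4)^4, so the factor x + 4 appears with exponent 4: the algebraic multiplicity is 4.

rank(A + 4I) = 2, so the eigenspace has dimension 4 - 2 = 2: the geometric multiplicity is 2.

Since 2 < 4, A is not diagonalizable.

algebraic multiplicity 4, geometric multiplicity 2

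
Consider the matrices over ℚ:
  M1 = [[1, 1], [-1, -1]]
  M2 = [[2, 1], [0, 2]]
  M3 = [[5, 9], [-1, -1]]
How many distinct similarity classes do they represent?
2 classes: {M1}, {M2, M3}

Characteristic polynomials: χ_{M1} = x^2, χ_{M2} = (x - 2)^2, χ_{M3} = (x - 2)^2.

{M1}: invariant factors x^2.

{M2, M3}: invariant factors (x - 2)^2.

Matrices are similar if and only if their invariant-factor lists agree; the partition into similarity classes is {M1}, {M2, M3}.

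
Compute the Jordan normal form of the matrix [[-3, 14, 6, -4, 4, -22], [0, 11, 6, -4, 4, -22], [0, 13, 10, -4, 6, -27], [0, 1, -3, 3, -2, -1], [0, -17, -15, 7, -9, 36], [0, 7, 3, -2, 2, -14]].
The characteristic polynomial is det(xI - A) = (x - 1)^4(x + 3)^2, so the eigenvalues are -3 (algebraic multiplicity 2), 1 (algebraic multiplicity 4).

For λ = -3: rank(A + 3I) = 4. The eigenspace has dimension 6 - 4 = 2, so there are 2 Jordan blocks; the rank sequence gives block sizes [1, 1].

For λ = 1: rank(A - I) = 4, rank((A - I)^2) = 2. The eigenspace has dimension 6 - 4 = 2, so there are 2 Jordan blocks; the rank sequence gives block sizes [2, 2].

Assembling the blocks gives the Jordan form J above.

J = [[-3, 0, 0, 0, 0, 0], [0, -3, 0, 0, 0, 0], [0, 0, 1, 1, 0, 0], [0, 0, 0, 1, 0, 0], [0, 0, 0, 0, 1, 1], [0, 0, 0, 0, 0, 1]]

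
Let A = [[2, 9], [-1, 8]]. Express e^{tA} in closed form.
A has Jordan form J = [[5, 1], [0, 5]] with A = PJP^{-1}, so e^{tA} = P e^{tJ} P^{-1}.

For a Jordan block J_k(λ), e^{tJ_k(λ)} = e^{λt} · (I + tN + t^2 N^2/2! + ... + t^{k-1} N^{k-1}/(k-1)!) where N is the nilpotent superdiagonal part.

Assembling the blocks and conjugating back gives the entries of e^{tA} as shown above.

e^{tA} = [[(1 - 3*t)*e^{5*t}, 9*t*e^{5*t}], [-t*e^{5*t}, (3*t + 1)*e^{5*t}]]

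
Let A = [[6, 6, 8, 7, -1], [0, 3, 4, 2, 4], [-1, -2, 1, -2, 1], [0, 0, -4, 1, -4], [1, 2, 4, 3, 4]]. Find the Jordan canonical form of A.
The characteristic polynomial is det(xI - A) = (x - 3)^5, so the eigenvalues are 3 (algebraic multiplicity 5).

For λ = 3: rank(A - 3I) = 2, rank((A - 3I)^2) = 0. The eigenspace has dimension 5 - 2 = 3, so there are 3 Jordan blocks; the rank sequence gives block sizes [2, 2, 1].

Assembling the blocks gives the Jordan form J above.

J = [[3, 1, 0, 0, 0], [0, 3, 0, 0, 0], [0, 0, 3, 1, 0], [0, 0, 0, 3, 0], [0, 0, 0, 0, 3]]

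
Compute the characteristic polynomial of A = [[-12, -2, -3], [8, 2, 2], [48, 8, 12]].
χ_A(x) = x^2(x - 2)

xI - A = [[x + 12, 2, 3], [-8, x - 2, -2], [-48, -8, x - 12]].

Expanding det(xI - A) along the first row:
det(xI - A) = + (x + 12)·det([[x - 2, -2], [-8, x - 12]]) - (2)·det([[-8, -2], [-48, x - 12]]) + (3)·det([[-8, x - 2], [-48, -8]]).

Evaluating gives χ_A(x) = x^3 - 2x^2 = x^2(x - 2).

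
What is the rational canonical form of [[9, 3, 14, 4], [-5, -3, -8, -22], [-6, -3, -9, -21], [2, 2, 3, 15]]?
The invariant factors of A (the non-unit diagonal entries of the Smith normal form of xI - A over ℚ[x]) are (x - 6)(x - 2)^3, each dividing the next. The characteristic polynomial is their product, (x - 6)(x - 2)^3.

The rational canonical form is the block-diagonal matrix of companion matrices C(f_i):
R = [[0, 0, 0, -48], [1, 0, 0, 80], [0, 1, 0, -48], [0, 0, 1, 12]].

R = [[0, 0, 0, -48], [1, 0, 0, 80], [0, 1, 0, -48], [0, 0, 1, 12]]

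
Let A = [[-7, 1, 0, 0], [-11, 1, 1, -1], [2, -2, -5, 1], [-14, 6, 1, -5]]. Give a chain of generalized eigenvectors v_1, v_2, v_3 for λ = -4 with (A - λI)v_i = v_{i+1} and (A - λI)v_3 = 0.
v_1 = [[0, 0, 1, 0]]^T, v_2 = [[0, 1, -1, 1]]^T, v_3 = [[1, 3, 0, 4]]^T

We seek v_1 ∈ ker((A + 4I)^3) \ ker((A + 4I)^2), then set v_{i+1} = (A + 4I) v_i.

One such chain is v_1 = [[0, 0, 1, 0]]^T, v_2 = [[0, 1, -1, 1]]^T, v_3 = [[1, 3, 0, 4]]^T. Check: (A + 4I) v_3 = [[0, 0, 0, 0]]^T = 0.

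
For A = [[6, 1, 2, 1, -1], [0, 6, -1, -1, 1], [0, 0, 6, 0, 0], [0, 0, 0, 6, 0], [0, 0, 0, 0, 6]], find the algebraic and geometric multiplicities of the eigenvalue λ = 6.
The characteristic polynomial is (x - 6)^5, so the factor x - 6 appears with exponent 5: the algebraic multiplicity is 5.

rank(A - 6I) = 2, so the eigenspace has dimension 5 - 2 = 3: the geometric multiplicity is 3.

Since 3 < 5, A is not diagonalizable.

algebraic multiplicity 5, geometric multiplicity 3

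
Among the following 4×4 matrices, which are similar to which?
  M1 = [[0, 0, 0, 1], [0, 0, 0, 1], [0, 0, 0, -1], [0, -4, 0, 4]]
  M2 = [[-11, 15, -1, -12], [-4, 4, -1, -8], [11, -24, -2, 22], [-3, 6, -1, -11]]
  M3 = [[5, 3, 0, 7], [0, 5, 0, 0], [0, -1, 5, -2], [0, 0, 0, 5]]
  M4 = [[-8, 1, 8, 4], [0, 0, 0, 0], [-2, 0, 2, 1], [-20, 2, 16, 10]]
4 classes: {M1}, {M2}, {M3}, {M4}

Characteristic polynomials: χ_{M1} = x^2(x - 2)^2, χ_{M2} = (x + 5)^4, χ_{M3} = (x - 5)^4, χ_{M4} = x^2(x - 2)^2.

{M1}: invariant factors x, x(x - 2)^2.

{M2}: invariant factors x + 5, (x + 5)^3.

{M3}: invariant factors (x - 5)^2, (x - 5)^2.

{M4}: invariant factors x^2(x - 2)^2.

Matrices are similar if and only if their invariant-factor lists agree; the partition into similarity classes is {M1}, {M2}, {M3}, {M4}.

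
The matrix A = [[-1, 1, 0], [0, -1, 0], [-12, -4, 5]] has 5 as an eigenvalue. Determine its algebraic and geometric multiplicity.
The characteristic polynomial is (x - 5)(x + 1)^2, so the factor x - 5 appears with exponent 1: the algebraic multiplicity is 1.

rank(A - 5I) = 2, so the eigenspace has dimension 3 - 2 = 1: the geometric multiplicity is 1.

algebraic multiplicity 1, geometric multiplicity 1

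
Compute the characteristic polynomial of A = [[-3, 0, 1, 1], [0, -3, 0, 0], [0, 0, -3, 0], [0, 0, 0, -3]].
xI - A = [[x + 3, 0, -1, -1], [0, x + 3, 0, 0], [0, 0, x + 3, 0], [0, 0, 0, x + 3]].

Expanding det(xI - A) along the first row:
det(xI - A) = + (x + 3)·det([[x + 3, 0, 0], [0, x + 3, 0], [0, 0, x + 3]]) - (0)·det([[0, 0, 0], [0, x + 3, 0], [0, 0, x + 3]]) + (-1)·det([[0, x + 3, 0], [0, 0, 0], [0, 0, x + 3]]) - (-1)·det([[0, x + 3, 0], [0, 0, x + 3], [0, 0, 0]]).

Evaluating gives χ_A(x) = x^4 + 12x^3 + 54x^2 + 108x + 81 = (x + 3)^4.

χ_A(x) = (x + 3)^4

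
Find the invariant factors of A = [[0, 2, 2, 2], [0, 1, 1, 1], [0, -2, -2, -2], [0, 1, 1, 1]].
The Jordan structure of A has elementary divisors x^2, x, x. Arranging the block sizes at each eigenvalue in decreasing order and taking row products gives the invariant factors.

Invariant factors (smallest first, each dividing the next): x, x, x^2.

Check: the last factor x^2 is the minimal polynomial, and the product x^4 is the characteristic polynomial.

x, x, x^2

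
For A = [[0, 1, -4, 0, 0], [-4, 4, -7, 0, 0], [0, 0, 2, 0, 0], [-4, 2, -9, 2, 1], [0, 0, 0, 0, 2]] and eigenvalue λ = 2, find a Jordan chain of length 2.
v_1 = [[1, 2, 0, 2, 1]]^T, v_2 = [[0, 0, 0, 1, 0]]^T

We seek v_1 ∈ ker((A - 2I)^2) \ ker(A - 2I), then set v_{i+1} = (A - 2I) v_i.

One such chain is v_1 = [[1, 2, 0, 2, 1]]^T, v_2 = [[0, 0, 0, 1, 0]]^T. Check: (A - 2I) v_2 = [[0, 0, 0, 0, 0]]^T = 0.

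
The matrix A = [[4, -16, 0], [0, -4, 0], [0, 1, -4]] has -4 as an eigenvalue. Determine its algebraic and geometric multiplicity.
The characteristic polynomial is (x - 4)(x + 4)^2, so the factor x + 4 appears with exponent 2: the algebraic multiplicity is 2.

rank(A + 4I) = 2, so the eigenspace has dimension 3 - 2 = 1: the geometric multiplicity is 1.

Since 1 < 2, A is not diagonalizable.

algebraic multiplicity 2, geometric multiplicity 1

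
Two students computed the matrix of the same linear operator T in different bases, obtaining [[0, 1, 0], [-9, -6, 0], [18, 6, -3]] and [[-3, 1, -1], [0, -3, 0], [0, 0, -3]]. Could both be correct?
Two matrices over a field are similar if and only if they have the same invariant factors.

Both A and B have characteristic polynomial (x + 3)^3 and minimal polynomial (x + 3)^2. Computing further, both have invariant factors x + 3, (x + 3)^2. Hence A and B are similar.

Yes.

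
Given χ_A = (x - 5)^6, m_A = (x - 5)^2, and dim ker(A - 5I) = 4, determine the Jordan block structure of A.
Jordan blocks: (5, 2), (5, 2), (5, 1), (5, 1)

λ = 5: algebraic multiplicity 6 (exponent in χ_A), largest block size 2 (exponent in m_A), 4 blocks (geometric multiplicity). These force block sizes [2, 2, 1, 1].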